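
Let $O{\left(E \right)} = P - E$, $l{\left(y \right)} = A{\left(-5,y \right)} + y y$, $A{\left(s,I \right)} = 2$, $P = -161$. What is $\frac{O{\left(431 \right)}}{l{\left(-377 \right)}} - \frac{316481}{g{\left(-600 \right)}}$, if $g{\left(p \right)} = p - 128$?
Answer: $\frac{44981330035}{103471368} \approx 434.72$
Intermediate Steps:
$g{\left(p \right)} = -128 + p$
$l{\left(y \right)} = 2 + y^{2}$ ($l{\left(y \right)} = 2 + y y = 2 + y^{2}$)
$O{\left(E \right)} = -161 - E$
$\frac{O{\left(431 \right)}}{l{\left(-377 \right)}} - \frac{316481}{g{\left(-600 \right)}} = \frac{-161 - 431}{2 + \left(-377\right)^{2}} - \frac{316481}{-128 - 600} = \frac{-161 - 431}{2 + 142129} - \frac{316481}{-728} = - \frac{592}{142131} - - \frac{316481}{728} = \left(-592\right) \frac{1}{142131} + \frac{316481}{728} = - \frac{592}{142131} + \frac{316481}{728} = \frac{44981330035}{103471368}$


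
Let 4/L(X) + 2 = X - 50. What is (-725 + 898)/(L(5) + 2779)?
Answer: 8131/130609 ≈ 0.062254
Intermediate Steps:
L(X) = 4/(-52 + X) (L(X) = 4/(-2 + (X - 50)) = 4/(-2 + (-50 + X)) = 4/(-52 + X))
(-725 + 898)/(L(5) + 2779) = (-725 + 898)/(4/(-52 + 5) + 2779) = 173/(4/(-47) + 2779) = 173/(4*(-1/47) + 2779) = 173/(-4/47 + 2779) = 173/(130609/47) = 173*(47/130609) = 8131/130609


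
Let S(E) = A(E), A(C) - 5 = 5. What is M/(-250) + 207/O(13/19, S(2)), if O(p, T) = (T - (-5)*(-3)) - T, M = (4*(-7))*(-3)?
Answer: -1767/125 ≈ -14.136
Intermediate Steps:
A(C) = 10 (A(C) = 5 + 5 = 10)
M = 84 (M = -28*(-3) = 84)
S(E) = 10
O(p, T) = -15 (O(p, T) = (T - 1*15) - T = (T - 15) - T = (-15 + T) - T = -15)
M/(-250) + 207/O(13/19, S(2)) = 84/(-250) + 207/(-15) = 84*(-1/250) + 207*(-1/15) = -42/125 - 69/5 = -1767/125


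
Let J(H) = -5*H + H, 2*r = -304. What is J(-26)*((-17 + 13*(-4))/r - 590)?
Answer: -1164943/19 ≈ -61313.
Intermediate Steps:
r = -152 (r = (½)*(-304) = -152)
J(H) = -4*H
J(-26)*((-17 + 13*(-4))/r - 590) = (-4*(-26))*((-17 + 13*(-4))/(-152) - 590) = 104*((-17 - 52)*(-1/152) - 590) = 104*(-69*(-1/152) - 590) = 104*(69/152 - 590) = 104*(-89611/152) = -1164943/19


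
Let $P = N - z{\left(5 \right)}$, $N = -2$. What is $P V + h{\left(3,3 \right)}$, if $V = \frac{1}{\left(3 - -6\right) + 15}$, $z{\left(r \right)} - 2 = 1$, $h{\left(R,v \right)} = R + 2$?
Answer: $\frac{115}{24} \approx 4.7917$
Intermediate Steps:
$h{\left(R,v \right)} = 2 + R$
$z{\left(r \right)} = 3$ ($z{\left(r \right)} = 2 + 1 = 3$)
$V = \frac{1}{24}$ ($V = \frac{1}{\left(3 + 6\right) + 15} = \frac{1}{9 + 15} = \frac{1}{24} \approx 0.041667$)
$P = -5$ ($P = -2 - 3 = -5$)
$P V + h{\left(3,3 \right)} = \left(-5\right) \frac{1}{24} + \left(2 + 3\right) = - \frac{5}{24} + 5 = \frac{115}{24}$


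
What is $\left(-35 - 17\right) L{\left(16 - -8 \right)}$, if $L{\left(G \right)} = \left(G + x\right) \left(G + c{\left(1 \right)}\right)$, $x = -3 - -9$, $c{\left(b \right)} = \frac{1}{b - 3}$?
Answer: $-36660$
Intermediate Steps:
$c{\left(b \right)} = \frac{1}{-3 + b}$
$x = 6$ ($x = -3 + 9 = 6$)
$L{\left(G \right)} = \left(6 + G\right) \left(- \frac{1}{2} + G\right)$ ($L{\left(G \right)} = \left(G + 6\right) \left(G + \frac{1}{-3 + 1}\right) = \left(6 + G\right) \left(G + \frac{1}{-2}\right) = \left(6 + G\right) \left(G - \frac{1}{2}\right) = \left(6 + G\right) \left(- \frac{1}{2} + G\right)$)
$\left(-35 - 17\right) L{\left(16 - -8 \right)} = \left(-35 - 17\right) \left(-3 + \left(16 - -8\right)^{2} + \frac{11 \left(16 - -8\right)}{2}\right) = \left(-35 - 17\right) \left(-3 + \left(16 + 8\right)^{2} + \frac{11 \left(16 + 8\right)}{2}\right) = - 52 \left(-3 + 24^{2} + \frac{11}{2} \cdot 24\right) = - 52 \left(-3 + 576 + 132\right) = \left(-52\right) 705 = -36660$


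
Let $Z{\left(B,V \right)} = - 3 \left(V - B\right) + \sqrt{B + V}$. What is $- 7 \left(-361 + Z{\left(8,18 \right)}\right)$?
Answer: $2737 - 7 \sqrt{26} \approx 2701.3$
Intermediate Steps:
$Z{\left(B,V \right)} = \sqrt{B + V} - 3 V + 3 B$ ($Z{\left(B,V \right)} = \left(- 3 V + 3 B\right) + \sqrt{B + V} = \sqrt{B + V} - 3 V + 3 B$)
$- 7 \left(-361 + Z{\left(8,18 \right)}\right) = - 7 \left(-361 + \left(\sqrt{8 + 18} - 54 + 3 \cdot 8\right)\right) = - 7 \left(-361 + \left(\sqrt{26} - 54 + 24\right)\right) = - 7 \left(-361 - \left(30 - \sqrt{26}\right)\right) = - 7 \left(-391 + \sqrt{26}\right) = 2737 - 7 \sqrt{26}$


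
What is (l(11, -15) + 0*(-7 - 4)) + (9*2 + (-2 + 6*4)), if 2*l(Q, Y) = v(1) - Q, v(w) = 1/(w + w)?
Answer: 139/4 ≈ 34.750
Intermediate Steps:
v(w) = 1/(2*w)
l(Q, Y) = ¼ - Q/2 (l(Q, Y) = ((½)/1 - Q)/2 = ((½)*1 - Q)/2 = (½ - Q)/2 = ¼ - Q/2)
(l(11, -15) + 0*(-7 - 4)) + (9*2 + (-2 + 6*4)) = ((¼ - ½*11) + 0*(-7 - 4)) + (9*2 + (-2 + 6*4)) = ((¼ - 11/2) + 0*(-11)) + (18 + (-2 + 24)) = (-21/4 + 0) + (18 + 22) = -21/4 + 40 = 139/4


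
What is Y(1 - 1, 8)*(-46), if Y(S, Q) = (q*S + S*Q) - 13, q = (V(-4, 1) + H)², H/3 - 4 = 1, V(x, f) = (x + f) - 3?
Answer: 598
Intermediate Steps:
V(x, f) = -3 + f + x (V(x, f) = (f + x) - 3 = -3 + f + x)
H = 15 (H = 12 + 3*1 = 12 + 3 = 15)
q = 81 (q = ((-3 + 1 - 4) + 15)² = (-6 + 15)² = 9² = 81)
Y(S, Q) = -13 + 81*S + Q*S (Y(S, Q) = (81*S + S*Q) - 13 = (81*S + Q*S) - 13 = -13 + 81*S + Q*S)
Y(1 - 1, 8)*(-46) = (-13 + 81*(1 - 1) + 8*(1 - 1))*(-46) = (-13 + 81*0 + 8*0)*(-46) = (-13 + 0 + 0)*(-46) = -13*(-46) = 598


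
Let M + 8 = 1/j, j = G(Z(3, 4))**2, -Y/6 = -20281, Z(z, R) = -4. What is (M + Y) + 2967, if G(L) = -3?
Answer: 1121806/9 ≈ 1.2465e+5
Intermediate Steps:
Y = 121686 (Y = -6*(-20281) = 121686)
j = 9 (j = (-3)**2 = 9)
M = -71/9 (M = -8 + 1/9 = -71/9 ≈ -7.8889)
(M + Y) + 2967 = (-71/9 + 121686) + 2967 = 1095103/9 + 2967 = 1121806/9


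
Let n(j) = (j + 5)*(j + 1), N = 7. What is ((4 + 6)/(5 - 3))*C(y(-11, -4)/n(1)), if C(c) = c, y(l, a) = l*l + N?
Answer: 160/3 ≈ 53.333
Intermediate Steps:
y(l, a) = 7 + l**2 (y(l, a) = l*l + 7 = l**2 + 7 = 7 + l**2)
n(j) = (1 + j)*(5 + j) (n(j) = (5 + j)*(1 + j) = (1 + j)*(5 + j))
((4 + 6)/(5 - 3))*C(y(-11, -4)/n(1)) = ((4 + 6)/(5 - 3))*((7 + (-11)**2)/(5 + 1**2 + 6*1)) = (10/2)*((7 + 121)/(5 + 1 + 6)) = (10*(1/2))*(128/12) = 5*(128*(1/12)) = 5*(32/3) = 160/3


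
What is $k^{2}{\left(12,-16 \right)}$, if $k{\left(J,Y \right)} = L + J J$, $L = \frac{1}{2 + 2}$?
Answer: $\frac{332929}{16} \approx 20808.0$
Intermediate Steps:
$L = \frac{1}{4} \approx 0.25$
$k{\left(J,Y \right)} = \frac{1}{4} + J^{2}$ ($k{\left(J,Y \right)} = \frac{1}{4} + J J = \frac{1}{4} + J^{2}$)
$k^{2}{\left(12,-16 \right)} = \left(\frac{1}{4} + 12^{2}\right)^{2} = \left(\frac{1}{4} + 144\right)^{2} = \left(\frac{577}{4}\right)^{2} = \frac{332929}{16}$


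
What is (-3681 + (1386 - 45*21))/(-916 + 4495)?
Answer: -1080/1193 ≈ -0.90528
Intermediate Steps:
(-3681 + (1386 - 45*21))/(-916 + 4495) = (-3681 + (1386 - 1*945))/3579 = (-3681 + (1386 - 945))*(1/3579) = (-3681 + 441)*(1/3579) = -3240*1/3579 = -1080/1193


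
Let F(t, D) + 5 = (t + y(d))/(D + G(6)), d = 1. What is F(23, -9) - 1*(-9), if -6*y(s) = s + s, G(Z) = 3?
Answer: 2/9 ≈ 0.22222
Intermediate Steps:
y(s) = -s/3 (y(s) = -(s + s)/6 = -s/3)
F(t, D) = -5 + (-⅓ + t)/(3 + D) (F(t, D) = -5 + (t - ⅓*1)/(D + 3) = -5 + (t - ⅓)/(3 + D) = -5 + (-⅓ + t)/(3 + D))
F(23, -9) - 1*(-9) = (-46/3 + 23 - 5*(-9))/(3 - 9) - 1*(-9) = (-46/3 + 23 + 45)/(-6) + 9 = -⅙*158/3 + 9 = -79/9 + 9 = 2/9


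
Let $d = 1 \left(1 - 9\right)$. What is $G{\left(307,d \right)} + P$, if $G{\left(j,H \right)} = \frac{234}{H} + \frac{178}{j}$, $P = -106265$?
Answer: $- \frac{130528627}{1228} \approx -1.0629 \cdot 10^{5}$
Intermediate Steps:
$d = -8$ ($d = 1 \left(-8\right) = -8$)
$G{\left(j,H \right)} = \frac{178}{j} + \frac{234}{H}$
$G{\left(307,d \right)} + P = \left(\frac{178}{307} + \frac{234}{-8}\right) - 106265 = \left(178 \cdot \frac{1}{307} + 234 \left(- \frac{1}{8}\right)\right) - 106265 = \left(\frac{178}{307} - \frac{117}{4}\right) - 106265 = - \frac{35207}{1228} - 106265 = - \frac{130528627}{1228}$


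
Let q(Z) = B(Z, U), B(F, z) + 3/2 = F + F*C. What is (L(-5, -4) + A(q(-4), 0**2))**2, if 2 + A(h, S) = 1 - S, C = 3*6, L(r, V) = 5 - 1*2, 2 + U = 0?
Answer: 4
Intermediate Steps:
U = -2 (U = -2 + 0 = -2)
L(r, V) = 3 (L(r, V) = 5 - 2 = 3)
C = 18
B(F, z) = -3/2 + 19*F (B(F, z) = -3/2 + (F + F*18) = -3/2 + (F + 18*F) = -3/2 + 19*F)
q(Z) = -3/2 + 19*Z
A(h, S) = -1 - S (A(h, S) = -2 + (1 - S) = -1 - S)
(L(-5, -4) + A(q(-4), 0**2))**2 = (3 + (-1 - 1*0**2))**2 = (3 + (-1 - 1*0))**2 = (3 + (-1 + 0))**2 = (3 - 1)**2 = 2**2 = 4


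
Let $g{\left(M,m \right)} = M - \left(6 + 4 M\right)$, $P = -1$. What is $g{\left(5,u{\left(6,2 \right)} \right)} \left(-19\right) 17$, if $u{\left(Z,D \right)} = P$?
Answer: $6783$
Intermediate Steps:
$u{\left(Z,D \right)} = -1$
$g{\left(M,m \right)} = -6 - 3 M$ ($g{\left(M,m \right)} = M - \left(6 + 4 M\right) = -6 - 3 M$)
$g{\left(5,u{\left(6,2 \right)} \right)} \left(-19\right) 17 = \left(-6 - 15\right) \left(-19\right) 17 = \left(-21\right) \left(-19\right) 17 = 399 \cdot 17 = 6783$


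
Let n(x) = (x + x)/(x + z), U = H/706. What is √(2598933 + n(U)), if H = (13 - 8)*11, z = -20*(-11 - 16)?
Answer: √15113926143046271/76259 ≈ 1612.1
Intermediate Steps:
z = 540 (z = -20*(-27) = 540)
H = 55 (H = 5*11 = 55)
U = 55/706 ≈ 0.077904
n(x) = 2*x/(540 + x) (n(x) = (x + x)/(x + 540) = (2*x)/(540 + x) = 2*x/(540 + x))
√(2598933 + n(U)) = √(2598933 + 2*(55/706)/(540 + 55/706)) = √(2598933 + 2*(55/706)/(381295/706)) = √(2598933 + 2*(55/706)*(706/381295)) = √(2598933 + 22/76259) = √(198192031669/76259) = √15113926143046271/76259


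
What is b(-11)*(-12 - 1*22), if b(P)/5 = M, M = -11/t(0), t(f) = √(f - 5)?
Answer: -374*I*√5 ≈ -836.29*I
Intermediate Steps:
t(f) = √(-5 + f)
M = 11*I*√5/5 (M = -11/√(-5 + 0) = -11*(-I*√5/5) = -(-11)*I*√5/5 = 11*I*√5/5 ≈ 4.9193*I)
b(P) = 11*I*√5 (b(P) = 5*(11*I*√5/5) = 11*I*√5)
b(-11)*(-12 - 1*22) = (11*I*√5)*(-12 - 1*22) = (11*I*√5)*(-12 - 22) = (11*I*√5)*(-34) = -374*I*√5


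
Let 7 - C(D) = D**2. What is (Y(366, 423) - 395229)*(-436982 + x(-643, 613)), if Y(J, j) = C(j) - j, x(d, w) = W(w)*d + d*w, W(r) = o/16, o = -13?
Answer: 3818014639439/8 ≈ 4.7725e+11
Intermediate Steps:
C(D) = 7 - D**2
W(r) = -13/16
x(d, w) = -13*d/16 + d*w
Y(J, j) = 7 - j - j**2 (Y(J, j) = (7 - j**2) - j = 7 - j - j**2)
(Y(366, 423) - 395229)*(-436982 + x(-643, 613)) = ((7 - 1*423 - 1*423**2) - 395229)*(-436982 + (1/16)*(-643)*(-13 + 16*613)) = ((7 - 423 - 1*178929) - 395229)*(-436982 + (1/16)*(-643)*(-13 + 9808)) = ((7 - 423 - 178929) - 395229)*(-436982 + (1/16)*(-643)*9795) = (-179345 - 395229)*(-436982 - 6298185/16) = -574574*(-13289897/16) = 3818014639439/8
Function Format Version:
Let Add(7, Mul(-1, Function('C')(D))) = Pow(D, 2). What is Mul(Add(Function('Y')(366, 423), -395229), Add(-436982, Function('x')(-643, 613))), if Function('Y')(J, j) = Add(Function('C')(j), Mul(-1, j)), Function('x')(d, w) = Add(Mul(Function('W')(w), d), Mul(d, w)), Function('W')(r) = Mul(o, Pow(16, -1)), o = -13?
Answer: Rational(3818014639439, 8) ≈ 4.7725e+11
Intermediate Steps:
Function('C')(D) = Add(7, Mul(-1, Pow(D, 2)))
Function('W')(r) = Rational(-13, 16) (Function('W')(r) = Mul(-13, Pow(16, -1)) = Mul(-13, Rational(1, 16)) = Rational(-13, 16))
Function('x')(d, w) = Add(Mul(Rational(-13, 16), d), Mul(d, w))
Function('Y')(J, j) = Add(7, Mul(-1, j), Mul(-1, Pow(j, 2))) (Function('Y')(J, j) = Add(Add(7, Mul(-1, Pow(j, 2))), Mul(-1, j)) = Add(7, Mul(-1, j), Mul(-1, Pow(j, 2))))
Mul(Add(Function('Y')(366, 423), -395229), Add(-436982, Function('x')(-643, 613))) = Mul(Add(Add(7, Mul(-1, 423), Mul(-1, Pow(423, 2))), -395229), Add(-436982, Mul(Rational(1, 16), -643, Add(-13, Mul(16, 613))))) = Mul(Add(Add(7, -423, Mul(-1, 178929)), -395229), Add(-436982, Mul(Rational(1, 16), -643, Add(-13, 9808)))) = Mul(Add(Add(7, -423, -178929), -395229), Add(-436982, Mul(Rational(1, 16), -643, 9795))) = Mul(Add(-179345, -395229), Add(-436982, Rational(-6298185, 16))) = Mul(-574574, Rational(-13289897, 16)) = Rational(3818014639439, 8)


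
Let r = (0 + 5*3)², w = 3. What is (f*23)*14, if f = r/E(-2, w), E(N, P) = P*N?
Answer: -12075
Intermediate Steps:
E(N, P) = N*P
r = 225 (r = (0 + 15)² = 15² = 225)
f = -75/2 (f = 225/((-2*3)) = 225/(-6) = 225*(-⅙) = -75/2 ≈ -37.500)
(f*23)*14 = -75/2*23*14 = -1725/2*14 = -12075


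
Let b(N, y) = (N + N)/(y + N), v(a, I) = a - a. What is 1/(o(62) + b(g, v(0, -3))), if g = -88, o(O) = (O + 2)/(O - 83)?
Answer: -21/22 ≈ -0.95455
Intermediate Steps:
v(a, I) = 0
o(O) = (2 + O)/(-83 + O)
b(N, y) = 2*N/(N + y) (b(N, y) = (2*N)/(N + y) = 2*N/(N + y))
1/(o(62) + b(g, v(0, -3))) = 1/((2 + 62)/(-83 + 62) + 2*(-88)/(-88 + 0)) = 1/(64/(-21) + 2*(-88)/(-88)) = 1/(-1/21*64 + 2*(-88)*(-1/88)) = 1/(-64/21 + 2) = 1/(-22/21) = -21/22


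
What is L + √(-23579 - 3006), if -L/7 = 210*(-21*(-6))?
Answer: -185220 + I*√26585 ≈ -1.8522e+5 + 163.05*I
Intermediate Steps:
L = -185220 (L = -1470*(-21*(-6)) = -1470*126 = -7*26460 = -185220)
L + √(-23579 - 3006) = -185220 + √(-23579 - 3006) = -185220 + √(-26585) = -185220 + I*√26585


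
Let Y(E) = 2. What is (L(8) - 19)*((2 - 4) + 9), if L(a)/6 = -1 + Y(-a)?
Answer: -91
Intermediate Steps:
L(a) = 6 (L(a) = 6*(-1 + 2) = 6*1 = 6)
(L(8) - 19)*((2 - 4) + 9) = (6 - 19)*((2 - 4) + 9) = -13*(-2 + 9) = -13*7 = -91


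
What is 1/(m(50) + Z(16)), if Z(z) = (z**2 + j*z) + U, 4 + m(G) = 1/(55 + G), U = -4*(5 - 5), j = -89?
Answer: -105/123059 ≈ -0.00085325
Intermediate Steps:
U = 0 (U = -4*0 = 0)
m(G) = -4 + 1/(55 + G)
Z(z) = z**2 - 89*z (Z(z) = (z**2 - 89*z) + 0 = z**2 - 89*z)
1/(m(50) + Z(16)) = 1/((-219 - 4*50)/(55 + 50) + 16*(-89 + 16)) = 1/((-219 - 200)/105 + 16*(-73)) = 1/((1/105)*(-419) - 1168) = 1/(-419/105 - 1168) = 1/(-123059/105) = -105/123059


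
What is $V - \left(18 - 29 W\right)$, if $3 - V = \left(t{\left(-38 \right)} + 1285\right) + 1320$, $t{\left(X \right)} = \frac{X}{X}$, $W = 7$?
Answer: $-2418$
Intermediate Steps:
$t{\left(X \right)} = 1$
$V = -2603$ ($V = 3 - \left(\left(1 + 1285\right) + 1320\right) = 3 - \left(1286 + 1320\right) = 3 - 2606 = -2603$)
$V - \left(18 - 29 W\right) = -2603 - \left(18 - 203\right) = -2603 - -185 = -2603 + 185 = -2418$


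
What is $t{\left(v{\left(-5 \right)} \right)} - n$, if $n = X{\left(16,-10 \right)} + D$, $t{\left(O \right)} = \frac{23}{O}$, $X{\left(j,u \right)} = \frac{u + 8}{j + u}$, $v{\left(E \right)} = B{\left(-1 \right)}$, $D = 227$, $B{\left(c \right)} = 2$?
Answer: $- \frac{1291}{6} \approx -215.17$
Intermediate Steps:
$v{\left(E \right)} = 2$
$X{\left(j,u \right)} = \frac{8 + u}{j + u}$
$n = \frac{680}{3}$ ($n = \frac{8 - 10}{16 - 10} + 227 = \frac{1}{6} \left(-2\right) + 227 = - \frac{1}{3} + 227 = \frac{680}{3} \approx 226.67$)
$t{\left(v{\left(-5 \right)} \right)} - n = \frac{23}{2} - \frac{680}{3} = - \frac{1291}{6}$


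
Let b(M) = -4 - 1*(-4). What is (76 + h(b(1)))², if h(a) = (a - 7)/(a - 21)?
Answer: 52441/9 ≈ 5826.8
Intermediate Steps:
b(M) = 0 (b(M) = -4 + 4 = 0)
h(a) = (-7 + a)/(-21 + a)
(76 + h(b(1)))² = (76 + (-7 + 0)/(-21 + 0))² = (76 - 7/(-21))² = (76 - 1/21*(-7))² = (76 + ⅓)² = (229/3)² = 52441/9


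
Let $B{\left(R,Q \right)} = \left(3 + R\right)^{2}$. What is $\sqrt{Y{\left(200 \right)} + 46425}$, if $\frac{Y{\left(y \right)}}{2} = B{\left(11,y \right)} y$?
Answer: $5 \sqrt{4993} \approx 353.31$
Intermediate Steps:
$Y{\left(y \right)} = 392 y$ ($Y{\left(y \right)} = 2 \left(3 + 11\right)^{2} y = 2 \cdot 14^{2} y = 2 \cdot 196 y = 392 y$)
$\sqrt{Y{\left(200 \right)} + 46425} = \sqrt{392 \cdot 200 + 46425} = \sqrt{78400 + 46425} = \sqrt{124825} = 5 \sqrt{4993}$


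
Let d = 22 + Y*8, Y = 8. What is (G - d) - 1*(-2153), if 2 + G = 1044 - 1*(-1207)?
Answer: 4316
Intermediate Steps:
G = 2249 (G = -2 + (1044 - 1*(-1207)) = -2 + (1044 + 1207) = -2 + 2251 = 2249)
d = 86 (d = 22 + 8*8 = 22 + 64 = 86)
(G - d) - 1*(-2153) = (2249 - 1*86) - 1*(-2153) = (2249 - 86) + 2153 = 2163 + 2153 = 4316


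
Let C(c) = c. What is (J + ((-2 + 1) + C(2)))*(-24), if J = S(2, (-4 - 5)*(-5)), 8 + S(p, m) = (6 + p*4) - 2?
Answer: -120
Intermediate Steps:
S(p, m) = -4 + 4*p (S(p, m) = -8 + ((6 + p*4) - 2) = -8 + ((6 + 4*p) - 2) = -8 + (4 + 4*p) = -4 + 4*p)
J = 4 (J = -4 + 4*2 = -4 + 8 = 4)
(J + ((-2 + 1) + C(2)))*(-24) = (4 + ((-2 + 1) + 2))*(-24) = (4 + (-1 + 2))*(-24) = (4 + 1)*(-24) = 5*(-24) = -120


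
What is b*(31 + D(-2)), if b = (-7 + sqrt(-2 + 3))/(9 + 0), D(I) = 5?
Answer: -24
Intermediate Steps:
b = -2/3 (b = (-7 + sqrt(1))/9 = (-7 + 1)*(1/9) = -6*1/9 = -2/3 ≈ -0.66667)
b*(31 + D(-2)) = -2*(31 + 5)/3 = -2/3*36 = -24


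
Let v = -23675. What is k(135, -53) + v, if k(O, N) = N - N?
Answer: -23675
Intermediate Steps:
k(O, N) = 0
k(135, -53) + v = 0 - 23675 = -23675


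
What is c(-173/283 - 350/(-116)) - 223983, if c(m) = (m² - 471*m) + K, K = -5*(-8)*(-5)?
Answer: -60702993598441/269419396 ≈ -2.2531e+5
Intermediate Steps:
K = -200 (K = 40*(-5) = -200)
c(m) = -200 + m² - 471*m (c(m) = (m² - 471*m) - 200 = -200 + m² - 471*m)
c(-173/283 - 350/(-116)) - 223983 = (-200 + (-173/283 - 350/(-116))² - 471*(-173/283 - 350/(-116))) - 223983 = (-200 + (-173*1/283 - 350*(-1/116))² - 471*(-173*1/283 - 350*(-1/116))) - 223983 = (-200 + (-173/283 + 175/58)² - 471*(-173/283 + 175/58)) - 223983 = (-200 + (39491/16414)² - 471*39491/16414) - 223983 = (-200 + 1559539081/269419396 - 18600261/16414) - 223983 = -357629024173/269419396 - 223983 = -60702993598441/269419396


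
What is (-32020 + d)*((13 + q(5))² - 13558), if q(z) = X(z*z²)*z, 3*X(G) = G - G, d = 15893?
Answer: 215924403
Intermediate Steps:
X(G) = 0 (X(G) = (G - G)/3 = (⅓)*0 = 0)
q(z) = 0 (q(z) = 0*z = 0)
(-32020 + d)*((13 + q(5))² - 13558) = (-32020 + 15893)*((13 + 0)² - 13558) = -16127*(13² - 13558) = -16127*(169 - 13558) = -16127*(-13389) = 215924403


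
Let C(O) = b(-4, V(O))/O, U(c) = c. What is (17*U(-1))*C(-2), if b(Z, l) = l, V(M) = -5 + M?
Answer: -119/2 ≈ -59.500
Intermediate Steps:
C(O) = (-5 + O)/O
(17*U(-1))*C(-2) = (17*(-1))*((-5 - 2)/(-2)) = -(-17)*(-7)/2 = -17*7/2 = -119/2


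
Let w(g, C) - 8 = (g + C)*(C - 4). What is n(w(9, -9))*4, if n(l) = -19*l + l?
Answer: -576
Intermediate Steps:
w(g, C) = 8 + (-4 + C)*(C + g) (w(g, C) = 8 + (g + C)*(C - 4) = 8 + (C + g)*(-4 + C) = 8 + (-4 + C)*(C + g))
n(l) = -18*l
n(w(9, -9))*4 = -18*(8 + (-9)**2 - 4*(-9) - 4*9 - 9*9)*4 = -18*(8 + 81 + 36 - 36 - 81)*4 = -18*8*4 = -144*4 = -576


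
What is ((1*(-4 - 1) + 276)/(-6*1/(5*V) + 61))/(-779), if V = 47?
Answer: -63685/11162291 ≈ -0.0057054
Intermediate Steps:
((1*(-4 - 1) + 276)/(-6*1/(5*V) + 61))/(-779) = ((1*(-4 - 1) + 276)/(-6/(5*47) + 61))/(-779) = ((1*(-5) + 276)/(-6/235 + 61))*(-1/779) = ((-5 + 276)/(-6*1/235 + 61))*(-1/779) = (271/(-6/235 + 61))*(-1/779) = (271/(14329/235))*(-1/779) = (271*(235/14329))*(-1/779) = (63685/14329)*(-1/779) = -63685/11162291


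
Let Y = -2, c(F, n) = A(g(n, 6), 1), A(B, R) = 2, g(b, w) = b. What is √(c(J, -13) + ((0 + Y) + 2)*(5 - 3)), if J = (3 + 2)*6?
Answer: √2 ≈ 1.4142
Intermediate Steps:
J = 30 (J = 5*6 = 30)
c(F, n) = 2
√(c(J, -13) + ((0 + Y) + 2)*(5 - 3)) = √(2 + ((0 - 2) + 2)*(5 - 3)) = √(2 + (-2 + 2)*2) = √(2 + 0*2) = √(2 + 0) = √2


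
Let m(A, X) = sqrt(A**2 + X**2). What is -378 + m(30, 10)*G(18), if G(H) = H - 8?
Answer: -378 + 100*sqrt(10) ≈ -61.772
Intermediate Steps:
G(H) = -8 + H
-378 + m(30, 10)*G(18) = -378 + sqrt(30**2 + 10**2)*(-8 + 18) = -378 + sqrt(900 + 100)*10 = -378 + sqrt(1000)*10 = -378 + (10*sqrt(10))*10 = -378 + 100*sqrt(10)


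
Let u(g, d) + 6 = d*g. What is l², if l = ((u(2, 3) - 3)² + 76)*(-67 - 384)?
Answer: 1469572225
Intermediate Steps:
u(g, d) = -6 + d*g
l = -38335 (l = (((-6 + 3*2) - 3)² + 76)*(-67 - 384) = (((-6 + 6) - 3)² + 76)*(-451) = ((0 - 3)² + 76)*(-451) = ((-3)² + 76)*(-451) = (9 + 76)*(-451) = 85*(-451) = -38335)
l² = (-38335)² = 1469572225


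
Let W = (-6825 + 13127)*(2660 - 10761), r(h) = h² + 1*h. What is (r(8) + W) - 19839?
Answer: -51072269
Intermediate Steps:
r(h) = h + h² (r(h) = h² + h = h + h²)
W = -51052502 (W = 6302*(-8101) = -51052502)
(r(8) + W) - 19839 = (8*(1 + 8) - 51052502) - 19839 = (8*9 - 51052502) - 19839 = (72 - 51052502) - 19839 = -51052430 - 19839 = -51072269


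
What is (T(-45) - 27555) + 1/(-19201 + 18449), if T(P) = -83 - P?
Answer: -20749937/752 ≈ -27593.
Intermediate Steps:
(T(-45) - 27555) + 1/(-19201 + 18449) = ((-83 - 1*(-45)) - 27555) + 1/(-19201 + 18449) = ((-83 + 45) - 27555) + 1/(-752) = (-38 - 27555) - 1/752 = -27593 - 1/752 = -20749937/752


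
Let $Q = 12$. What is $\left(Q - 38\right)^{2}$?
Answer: $676$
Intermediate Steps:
$\left(Q - 38\right)^{2} = \left(12 - 38\right)^{2} = \left(-26\right)^{2} = 676$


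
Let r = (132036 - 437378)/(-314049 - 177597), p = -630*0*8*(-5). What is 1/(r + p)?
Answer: 245823/152671 ≈ 1.6101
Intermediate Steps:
p = 0 (p = -0*(-5) = -630*0 = 0)
r = 152671/245823 (r = -305342/(-491646) = -305342*(-1/491646) = 152671/245823 ≈ 0.62106)
1/(r + p) = 1/(152671/245823 + 0) = 1/(152671/245823) = 245823/152671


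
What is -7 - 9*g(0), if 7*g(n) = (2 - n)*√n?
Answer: -7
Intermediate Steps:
g(n) = √n*(2 - n)/7 (g(n) = ((2 - n)*√n)/7 = (√n*(2 - n))/7 = √n*(2 - n)/7)
-7 - 9*g(0) = -7 - 9*√0*(2 - 1*0)/7 = -7 - 9*0*(2 + 0)/7 = -7 - 9*0*2/7 = -7 - 9*0 = -7 + 0 = -7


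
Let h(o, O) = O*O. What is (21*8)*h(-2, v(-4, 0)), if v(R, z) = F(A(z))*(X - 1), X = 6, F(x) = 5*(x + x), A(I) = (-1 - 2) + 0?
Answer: 3780000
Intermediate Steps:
A(I) = -3 (A(I) = -3 + 0 = -3)
F(x) = 10*x (F(x) = 5*(2*x) = 10*x)
v(R, z) = -150 (v(R, z) = (10*(-3))*(6 - 1) = -30*5 = -150)
h(o, O) = O²
(21*8)*h(-2, v(-4, 0)) = (21*8)*(-150)² = 168*22500 = 3780000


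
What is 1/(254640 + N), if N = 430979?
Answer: 1/685619 ≈ 1.4585e-6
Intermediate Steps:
1/(254640 + N) = 1/(254640 + 430979) = 1/685619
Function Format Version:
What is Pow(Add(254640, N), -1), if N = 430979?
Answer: Rational(1, 685619) ≈ 1.4585e-6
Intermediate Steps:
Pow(Add(254640, N), -1) = Pow(Add(254640, 430979), -1) = Pow(685619, -1) = Rational(1, 685619)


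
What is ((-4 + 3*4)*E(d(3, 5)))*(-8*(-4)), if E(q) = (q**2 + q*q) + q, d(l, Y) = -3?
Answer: 3840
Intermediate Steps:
E(q) = q + 2*q**2 (E(q) = (q**2 + q**2) + q = 2*q**2 + q = q + 2*q**2)
((-4 + 3*4)*E(d(3, 5)))*(-8*(-4)) = ((-4 + 3*4)*(-3*(1 + 2*(-3))))*(-8*(-4)) = ((-4 + 12)*(-3*(1 - 6)))*32 = (8*(-3*(-5)))*32 = (8*15)*32 = 120*32 = 3840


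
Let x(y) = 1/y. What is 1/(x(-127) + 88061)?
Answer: 127/11183746 ≈ 1.1356e-5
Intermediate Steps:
1/(x(-127) + 88061) = 1/(1/(-127) + 88061) = 1/(-1/127 + 88061) = 1/(11183746/127) = 127/11183746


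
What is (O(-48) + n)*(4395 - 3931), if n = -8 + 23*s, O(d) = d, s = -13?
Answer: -164720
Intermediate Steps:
n = -307 (n = -8 + 23*(-13) = -8 - 299 = -307)
(O(-48) + n)*(4395 - 3931) = (-48 - 307)*(4395 - 3931) = -355*464 = -164720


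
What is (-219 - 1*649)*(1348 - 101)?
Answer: -1082396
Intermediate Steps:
(-219 - 1*649)*(1348 - 101) = (-219 - 649)*1247 = -868*1247 = -1082396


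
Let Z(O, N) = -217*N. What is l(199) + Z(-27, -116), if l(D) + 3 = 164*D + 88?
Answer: 57893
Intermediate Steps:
l(D) = 85 + 164*D (l(D) = -3 + (164*D + 88) = -3 + (88 + 164*D) = 85 + 164*D)
l(199) + Z(-27, -116) = (85 + 164*199) - 217*(-116) = (85 + 32636) + 25172 = 32721 + 25172 = 57893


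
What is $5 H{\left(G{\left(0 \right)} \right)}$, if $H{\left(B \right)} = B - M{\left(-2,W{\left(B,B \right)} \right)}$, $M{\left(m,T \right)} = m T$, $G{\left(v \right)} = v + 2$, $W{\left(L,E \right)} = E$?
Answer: $30$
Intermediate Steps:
$G{\left(v \right)} = 2 + v$
$M{\left(m,T \right)} = T m$
$H{\left(B \right)} = 3 B$ ($H{\left(B \right)} = B - B \left(-2\right) = B - - 2 B = B + 2 B = 3 B$)
$5 H{\left(G{\left(0 \right)} \right)} = 5 \cdot 3 \left(2 + 0\right) = 5 \cdot 3 \cdot 2 = 5 \cdot 6 = 30$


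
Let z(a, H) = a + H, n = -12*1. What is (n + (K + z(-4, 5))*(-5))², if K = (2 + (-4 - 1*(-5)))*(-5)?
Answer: 3364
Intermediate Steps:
n = -12
K = -15 (K = (2 + (-4 + 5))*(-5) = (2 + 1)*(-5) = 3*(-5) = -15)
z(a, H) = H + a
(n + (K + z(-4, 5))*(-5))² = (-12 + (-15 + (5 - 4))*(-5))² = (-12 + (-15 + 1)*(-5))² = (-12 - 14*(-5))² = (-12 + 70)² = 58² = 3364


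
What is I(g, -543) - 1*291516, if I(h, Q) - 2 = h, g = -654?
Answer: -292168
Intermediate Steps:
I(h, Q) = 2 + h
I(g, -543) - 1*291516 = (2 - 654) - 1*291516 = -652 - 291516 = -292168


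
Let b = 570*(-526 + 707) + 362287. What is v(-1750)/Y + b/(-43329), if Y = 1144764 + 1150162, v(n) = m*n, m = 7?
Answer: -534360075716/49718424327 ≈ -10.748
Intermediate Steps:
v(n) = 7*n
Y = 2294926
b = 465457 (b = 570*181 + 362287 = 103170 + 362287 = 465457)
v(-1750)/Y + b/(-43329) = (7*(-1750))/2294926 + 465457/(-43329) = -12250*1/2294926 + 465457*(-1/43329) = -6125/1147463 - 465457/43329 = -534360075716/49718424327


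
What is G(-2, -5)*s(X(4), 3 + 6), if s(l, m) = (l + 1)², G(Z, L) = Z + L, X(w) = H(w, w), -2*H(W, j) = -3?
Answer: -175/4 ≈ -43.750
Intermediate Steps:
H(W, j) = 3/2 (H(W, j) = -½*(-3) = 3/2)
X(w) = 3/2
G(Z, L) = L + Z
s(l, m) = (1 + l)²
G(-2, -5)*s(X(4), 3 + 6) = (-5 - 2)*(1 + 3/2)² = -7*(5/2)² = -7*25/4 = -175/4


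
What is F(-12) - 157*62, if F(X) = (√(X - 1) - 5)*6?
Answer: -9764 + 6*I*√13 ≈ -9764.0 + 21.633*I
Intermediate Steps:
F(X) = -30 + 6*√(-1 + X) (F(X) = (√(-1 + X) - 5)*6 = (-5 + √(-1 + X))*6 = -30 + 6*√(-1 + X))
F(-12) - 157*62 = (-30 + 6*√(-1 - 12)) - 157*62 = (-30 + 6*√(-13)) - 9734 = (-30 + 6*(I*√13)) - 9734 = (-30 + 6*I*√13) - 9734 = -9764 + 6*I*√13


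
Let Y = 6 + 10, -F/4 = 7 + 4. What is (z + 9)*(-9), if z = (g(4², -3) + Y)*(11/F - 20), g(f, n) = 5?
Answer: 14985/4 ≈ 3746.3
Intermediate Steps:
F = -44 (F = -4*(7 + 4) = -4*11 = -44)
Y = 16
z = -1701/4 (z = (5 + 16)*(11/(-44) - 20) = 21*(11*(-1/44) - 20) = 21*(-¼ - 20) = 21*(-81/4) = -1701/4 ≈ -425.25)
(z + 9)*(-9) = (-1701/4 + 9)*(-9) = -1665/4*(-9) = 14985/4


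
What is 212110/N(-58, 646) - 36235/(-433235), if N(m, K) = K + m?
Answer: 9191478203/25474218 ≈ 360.81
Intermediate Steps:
212110/N(-58, 646) - 36235/(-433235) = 212110/(646 - 58) - 36235/(-433235) = 212110/588 - 36235*(-1/433235) = 212110*(1/588) + 7247/86647 = 106055/294 + 7247/86647 = 9191478203/25474218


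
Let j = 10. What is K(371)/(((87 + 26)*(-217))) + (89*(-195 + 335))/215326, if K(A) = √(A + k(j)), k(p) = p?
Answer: 6230/107663 - √381/24521 ≈ 0.057070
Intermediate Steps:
K(A) = √(10 + A) (K(A) = √(A + 10) = √(10 + A))
K(371)/(((87 + 26)*(-217))) + (89*(-195 + 335))/215326 = √(10 + 371)/(((87 + 26)*(-217))) + (89*(-195 + 335))/215326 = √381/((113*(-217))) + (89*140)*(1/215326) = √381/(-24521) + 12460*(1/215326) = √381*(-1/24521) + 6230/107663 = -√381/24521 + 6230/107663 = 6230/107663 - √381/24521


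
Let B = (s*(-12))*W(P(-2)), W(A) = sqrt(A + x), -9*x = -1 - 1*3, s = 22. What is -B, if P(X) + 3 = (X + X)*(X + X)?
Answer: 968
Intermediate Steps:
P(X) = -3 + 4*X**2 (P(X) = -3 + (X + X)*(X + X) = -3 + (2*X)*(2*X) = -3 + 4*X**2)
x = 4/9 (x = -(-1 - 1*3)/9 = -(-1 - 3)/9 = -1/9*(-4) = 4/9 ≈ 0.44444)
W(A) = sqrt(4/9 + A) (W(A) = sqrt(A + 4/9) = sqrt(4/9 + A))
B = -968 (B = (22*(-12))*(sqrt(4 + 9*(-3 + 4*(-2)**2))/3) = -88*sqrt(4 + 9*(-3 + 4*4)) = -88*sqrt(4 + 9*(-3 + 16)) = -88*sqrt(4 + 9*13) = -88*sqrt(4 + 117) = -88*sqrt(121) = -88*11 = -264*11/3 = -968)
-B = -1*(-968) = 968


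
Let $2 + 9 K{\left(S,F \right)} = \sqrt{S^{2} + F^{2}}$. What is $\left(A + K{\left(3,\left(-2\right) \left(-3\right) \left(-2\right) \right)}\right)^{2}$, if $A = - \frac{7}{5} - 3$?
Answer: $\frac{47089}{2025} - \frac{416 \sqrt{17}}{135} \approx 10.549$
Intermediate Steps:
$K{\left(S,F \right)} = - \frac{2}{9} + \frac{\sqrt{F^{2} + S^{2}}}{9}$ ($K{\left(S,F \right)} = - \frac{2}{9} + \frac{\sqrt{S^{2} + F^{2}}}{9} = - \frac{2}{9} + \frac{\sqrt{F^{2} + S^{2}}}{9}$)
$A = - \frac{22}{5}$ ($A = \left(-7\right) \frac{1}{5} - 3 = - \frac{7}{5} - 3 = - \frac{22}{5} \approx -4.4$)
$\left(A + K{\left(3,\left(-2\right) \left(-3\right) \left(-2\right) \right)}\right)^{2} = \left(- \frac{22}{5} - \left(\frac{2}{9} - \frac{\sqrt{\left(\left(-2\right) \left(-3\right) \left(-2\right)\right)^{2} + 3^{2}}}{9}\right)\right)^{2} = \left(- \frac{22}{5} - \left(\frac{2}{9} - \frac{\sqrt{\left(6 \left(-2\right)\right)^{2} + 9}}{9}\right)\right)^{2} = \left(- \frac{22}{5} - \left(\frac{2}{9} - \frac{\sqrt{\left(-12\right)^{2} + 9}}{9}\right)\right)^{2} = \left(- \frac{22}{5} - \left(\frac{2}{9} - \frac{\sqrt{144 + 9}}{9}\right)\right)^{2} = \left(- \frac{22}{5} - \left(\frac{2}{9} - \frac{\sqrt{153}}{9}\right)\right)^{2} = \left(- \frac{22}{5} - \left(\frac{2}{9} - \frac{3 \sqrt{17}}{9}\right)\right)^{2} = \left(- \frac{22}{5} - \left(\frac{2}{9} - \frac{\sqrt{17}}{3}\right)\right)^{2} = \left(- \frac{208}{45} + \frac{\sqrt{17}}{3}\right)^{2}$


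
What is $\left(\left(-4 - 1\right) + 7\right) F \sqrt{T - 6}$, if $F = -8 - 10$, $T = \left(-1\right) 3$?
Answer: $- 108 i \approx - 108.0 i$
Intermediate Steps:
$T = -3$
$F = -18$ ($F = -8 - 10 = -18$)
$\left(\left(-4 - 1\right) + 7\right) F \sqrt{T - 6} = \left(\left(-4 - 1\right) + 7\right) \left(-18\right) \sqrt{-3 - 6} = \left(-5 + 7\right) \left(-18\right) \sqrt{-9} = 2 \left(-18\right) 3 i = - 36 \cdot 3 i = - 108 i$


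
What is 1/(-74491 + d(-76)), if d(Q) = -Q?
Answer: -1/74415 ≈ -1.3438e-5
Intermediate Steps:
1/(-74491 + d(-76)) = 1/(-74491 - 1*(-76)) = 1/(-74491 + 76) = 1/(-74415) = -1/74415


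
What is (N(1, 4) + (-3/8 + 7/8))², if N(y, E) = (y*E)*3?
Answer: 625/4 ≈ 156.25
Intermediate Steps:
N(y, E) = 3*E*y (N(y, E) = (E*y)*3 = 3*E*y)
(N(1, 4) + (-3/8 + 7/8))² = (3*4*1 + (-3/8 + 7/8))² = (12 + (-3*⅛ + 7*(⅛)))² = (12 + (-3/8 + 7/8))² = (12 + ½)² = (25/2)² = 625/4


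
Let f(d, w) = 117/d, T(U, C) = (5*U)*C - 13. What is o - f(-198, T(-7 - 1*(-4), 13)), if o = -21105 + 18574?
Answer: -55669/22 ≈ -2530.4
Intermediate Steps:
T(U, C) = -13 + 5*C*U (T(U, C) = 5*C*U - 13 = -13 + 5*C*U)
o = -2531
o - f(-198, T(-7 - 1*(-4), 13)) = -2531 - 117/(-198) = -2531 - 117*(-1)/198 = -2531 - 1*(-13/22) = -2531 + 13/22 = -55669/22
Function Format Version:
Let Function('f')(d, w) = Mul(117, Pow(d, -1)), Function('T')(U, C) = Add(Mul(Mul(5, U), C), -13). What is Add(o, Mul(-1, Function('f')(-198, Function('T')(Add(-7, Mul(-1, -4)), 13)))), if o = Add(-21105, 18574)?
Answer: Rational(-55669, 22) ≈ -2530.4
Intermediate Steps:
Function('T')(U, C) = Add(-13, Mul(5, C, U)) (Function('T')(U, C) = Add(Mul(5, C, U), -13) = Add(-13, Mul(5, C, U)))
o = -2531
Add(o, Mul(-1, Function('f')(-198, Function('T')(Add(-7, Mul(-1, -4)), 13)))) = Add(-2531, Mul(-1, Mul(117, Pow(-198, -1)))) = Add(-2531, Mul(-1, Mul(117, Rational(-1, 198)))) = Add(-2531, Mul(-1, Rational(-13, 22))) = Add(-2531, Rational(13, 22)) = Rational(-55669, 22)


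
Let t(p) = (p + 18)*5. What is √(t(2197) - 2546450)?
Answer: 5*I*√101415 ≈ 1592.3*I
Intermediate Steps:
t(p) = 90 + 5*p (t(p) = (18 + p)*5 = 90 + 5*p)
√(t(2197) - 2546450) = √((90 + 5*2197) - 2546450) = √((90 + 10985) - 2546450) = √(11075 - 2546450) = √(-2535375) = 5*I*√101415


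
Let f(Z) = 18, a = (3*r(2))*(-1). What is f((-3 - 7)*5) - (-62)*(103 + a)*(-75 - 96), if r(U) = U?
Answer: -1028376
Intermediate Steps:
a = -6 (a = (3*2)*(-1) = 6*(-1) = -6)
f((-3 - 7)*5) - (-62)*(103 + a)*(-75 - 96) = 18 - (-62)*(103 - 6)*(-75 - 96) = 18 - (-62)*97*(-171) = 18 - (-62)*(-16587) = 18 - 1*1028394 = 18 - 1028394 = -1028376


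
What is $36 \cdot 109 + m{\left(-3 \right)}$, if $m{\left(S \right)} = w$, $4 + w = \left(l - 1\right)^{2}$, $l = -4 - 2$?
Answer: $3969$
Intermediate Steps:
$l = -6$ ($l = -4 - 2 = -6$)
$w = 45$ ($w = -4 + \left(-6 - 1\right)^{2} = -4 + \left(-7\right)^{2} = -4 + 49 = 45$)
$m{\left(S \right)} = 45$
$36 \cdot 109 + m{\left(-3 \right)} = 36 \cdot 109 + 45 = 3924 + 45 = 3969$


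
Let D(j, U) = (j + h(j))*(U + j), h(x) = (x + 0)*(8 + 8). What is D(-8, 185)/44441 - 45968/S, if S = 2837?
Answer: -2111156152/126079117 ≈ -16.745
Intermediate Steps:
h(x) = 16*x (h(x) = x*16 = 16*x)
D(j, U) = 17*j*(U + j) (D(j, U) = (j + 16*j)*(U + j) = (17*j)*(U + j) = 17*j*(U + j))
D(-8, 185)/44441 - 45968/S = (17*(-8)*(185 - 8))/44441 - 45968/2837 = (17*(-8)*177)*(1/44441) - 45968*1/2837 = -24072*1/44441 - 45968/2837 = -24072/44441 - 45968/2837 = -2111156152/126079117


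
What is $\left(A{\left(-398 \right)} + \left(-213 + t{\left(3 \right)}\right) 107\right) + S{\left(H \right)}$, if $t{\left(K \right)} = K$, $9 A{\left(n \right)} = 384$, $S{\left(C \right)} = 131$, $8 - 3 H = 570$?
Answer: $- \frac{66889}{3} \approx -22296.0$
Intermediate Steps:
$H = - \frac{562}{3}$ ($H = \frac{8}{3} - 190 = - \frac{562}{3} \approx -187.33$)
$A{\left(n \right)} = \frac{128}{3}$ ($A{\left(n \right)} = \frac{1}{9} \cdot 384 = \frac{128}{3}$)
$\left(A{\left(-398 \right)} + \left(-213 + t{\left(3 \right)}\right) 107\right) + S{\left(H \right)} = \left(\frac{128}{3} + \left(-213 + 3\right) 107\right) + 131 = \left(\frac{128}{3} - 22470\right) + 131 = - \frac{67282}{3} + 131 = - \frac{66889}{3}$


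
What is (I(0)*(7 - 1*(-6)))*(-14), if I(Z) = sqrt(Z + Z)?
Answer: 0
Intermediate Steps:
I(Z) = sqrt(2)*sqrt(Z) (I(Z) = sqrt(2*Z) = sqrt(2)*sqrt(Z))
(I(0)*(7 - 1*(-6)))*(-14) = ((sqrt(2)*sqrt(0))*(7 - 1*(-6)))*(-14) = ((sqrt(2)*0)*(7 + 6))*(-14) = (0*13)*(-14) = 0*(-14) = 0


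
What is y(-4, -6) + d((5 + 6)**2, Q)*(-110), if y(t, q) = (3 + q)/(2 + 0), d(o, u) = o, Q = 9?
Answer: -26623/2 ≈ -13312.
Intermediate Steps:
y(t, q) = 3/2 + q/2 (y(t, q) = (3 + q)/2 = (3 + q)*(1/2) = 3/2 + q/2)
y(-4, -6) + d((5 + 6)**2, Q)*(-110) = (3/2 + (1/2)*(-6)) + (5 + 6)**2*(-110) = (3/2 - 3) + 11**2*(-110) = -3/2 + 121*(-110) = -3/2 - 13310 = -26623/2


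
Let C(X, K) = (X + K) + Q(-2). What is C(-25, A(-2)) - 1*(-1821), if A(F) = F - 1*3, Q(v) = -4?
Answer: 1787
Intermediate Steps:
A(F) = -3 + F (A(F) = F - 3 = -3 + F)
C(X, K) = -4 + K + X (C(X, K) = (X + K) - 4 = (K + X) - 4 = -4 + K + X)
C(-25, A(-2)) - 1*(-1821) = (-4 + (-3 - 2) - 25) - 1*(-1821) = (-4 - 5 - 25) + 1821 = -34 + 1821 = 1787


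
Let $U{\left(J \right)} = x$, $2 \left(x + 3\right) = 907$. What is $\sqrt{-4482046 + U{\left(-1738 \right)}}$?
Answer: $\frac{i \sqrt{17926382}}{2} \approx 2117.0 i$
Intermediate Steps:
$x = \frac{901}{2}$ ($x = -3 + \frac{1}{2} \cdot 907 = -3 + \frac{907}{2} = \frac{901}{2} \approx 450.5$)
$U{\left(J \right)} = \frac{901}{2}$
$\sqrt{-4482046 + U{\left(-1738 \right)}} = \sqrt{-4482046 + \frac{901}{2}} = \sqrt{- \frac{8963191}{2}} = \frac{i \sqrt{17926382}}{2}$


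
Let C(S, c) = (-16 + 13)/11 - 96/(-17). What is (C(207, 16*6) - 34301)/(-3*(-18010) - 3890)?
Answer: -3206641/4688090 ≈ -0.68400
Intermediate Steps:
C(S, c) = 1005/187 (C(S, c) = -3*1/11 - 96*(-1/17) = -3/11 + 96/17 = 1005/187)
(C(207, 16*6) - 34301)/(-3*(-18010) - 3890) = (1005/187 - 34301)/(-3*(-18010) - 3890) = -6413282/(187*(54030 - 3890)) = -6413282/187/50140 = -6413282/187*1/50140 = -3206641/4688090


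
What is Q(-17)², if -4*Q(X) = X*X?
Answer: 83521/16 ≈ 5220.1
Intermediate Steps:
Q(X) = -X²/4 (Q(X) = -X*X/4 = -X²/4)
Q(-17)² = (-¼*(-17)²)² = (-¼*289)² = (-289/4)² = 83521/16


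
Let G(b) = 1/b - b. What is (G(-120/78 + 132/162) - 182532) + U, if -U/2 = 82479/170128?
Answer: -692148885250499/3791897928 ≈ -1.8253e+5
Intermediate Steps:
U = -82479/85064 (U = -164958/170128 = -2*82479/170128 = -82479/85064 ≈ -0.96961)
(G(-120/78 + 132/162) - 182532) + U = ((1/(-120/78 + 132/162) - (-120/78 + 132/162)) - 182532) - 82479/85064 = ((1/(-120*1/78 + 132*(1/162)) - (-120*1/78 + 132*(1/162))) - 182532) - 82479/85064 = ((1/(-20/13 + 22/27) - (-20/13 + 22/27)) - 182532) - 82479/85064 = ((1/(-254/351) - 1*(-254/351)) - 182532) - 82479/85064 = ((-351/254 + 254/351) - 182532) - 82479/85064 = (-58685/89154 - 182532) - 82479/85064 = -16273516613/89154 - 82479/85064 = -692148885250499/3791897928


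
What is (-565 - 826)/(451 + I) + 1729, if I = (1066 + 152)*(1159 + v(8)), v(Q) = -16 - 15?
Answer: 2376258404/1374355 ≈ 1729.0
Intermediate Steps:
v(Q) = -31
I = 1373904 (I = (1066 + 152)*(1159 - 31) = 1218*1128 = 1373904)
(-565 - 826)/(451 + I) + 1729 = (-565 - 826)/(451 + 1373904) + 1729 = -1391/1374355 + 1729 = 2376258404/1374355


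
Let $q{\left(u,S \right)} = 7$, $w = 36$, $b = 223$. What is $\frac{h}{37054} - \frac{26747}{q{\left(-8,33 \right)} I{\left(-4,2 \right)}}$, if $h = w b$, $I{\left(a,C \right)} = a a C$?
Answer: $- \frac{70663219}{592864} \approx -119.19$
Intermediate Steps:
$I{\left(a,C \right)} = C a^{2}$ ($I{\left(a,C \right)} = a^{2} C = C a^{2}$)
$h = 8028$ ($h = 36 \cdot 223 = 8028$)
$\frac{h}{37054} - \frac{26747}{q{\left(-8,33 \right)} I{\left(-4,2 \right)}} = \frac{8028}{37054} - \frac{26747}{7 \cdot 2 \left(-4\right)^{2}} = 8028 \cdot \frac{1}{37054} - \frac{26747}{7 \cdot 2 \cdot 16} = \frac{4014}{18527} - \frac{26747}{7 \cdot 32} = \frac{4014}{18527} - \frac{26747}{224} = \frac{4014}{18527} - \frac{3821}{32} = - \frac{70663219}{592864}$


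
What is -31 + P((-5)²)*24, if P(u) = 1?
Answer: -7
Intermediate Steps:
-31 + P((-5)²)*24 = -31 + 1*24 = -31 + 24 = -7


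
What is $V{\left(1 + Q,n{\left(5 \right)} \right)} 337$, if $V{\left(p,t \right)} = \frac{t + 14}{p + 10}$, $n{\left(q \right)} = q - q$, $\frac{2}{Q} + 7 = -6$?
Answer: $\frac{61334}{141} \approx 434.99$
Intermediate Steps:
$Q = - \frac{2}{13}$ ($Q = \frac{2}{-7 - 6} = \frac{2}{-13} = 2 \left(- \frac{1}{13}\right) = - \frac{2}{13} \approx -0.15385$)
$n{\left(q \right)} = 0$
$V{\left(p,t \right)} = \frac{14 + t}{10 + p}$
$V{\left(1 + Q,n{\left(5 \right)} \right)} 337 = \frac{14 + 0}{10 + \left(1 - \frac{2}{13}\right)} 337 = \frac{1}{10 + \frac{11}{13}} \cdot 14 \cdot 337 = \frac{1}{\frac{141}{13}} \cdot 14 \cdot 337 = \frac{13}{141} \cdot 14 \cdot 337 = \frac{182}{141} \cdot 337 = \frac{61334}{141}$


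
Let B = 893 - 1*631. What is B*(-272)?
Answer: -71264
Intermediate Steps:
B = 262 (B = 893 - 631 = 262)
B*(-272) = 262*(-272) = -71264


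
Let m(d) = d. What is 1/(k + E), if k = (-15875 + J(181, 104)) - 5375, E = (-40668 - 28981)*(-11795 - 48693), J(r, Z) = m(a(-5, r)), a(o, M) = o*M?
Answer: 1/4212906557 ≈ 2.3737e-10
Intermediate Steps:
a(o, M) = M*o
J(r, Z) = -5*r (J(r, Z) = r*(-5) = -5*r)
E = 4212928712 (E = -69649*(-60488) = 4212928712)
k = -22155 (k = (-15875 - 5*181) - 5375 = (-15875 - 905) - 5375 = -16780 - 5375 = -22155)
1/(k + E) = 1/(-22155 + 4212928712) = 1/4212906557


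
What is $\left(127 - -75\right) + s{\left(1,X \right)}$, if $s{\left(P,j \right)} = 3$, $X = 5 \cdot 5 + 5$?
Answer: $205$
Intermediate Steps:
$X = 30$ ($X = 25 + 5 = 30$)
$\left(127 - -75\right) + s{\left(1,X \right)} = \left(127 - -75\right) + 3 = \left(127 + 75\right) + 3 = 202 + 3 = 205$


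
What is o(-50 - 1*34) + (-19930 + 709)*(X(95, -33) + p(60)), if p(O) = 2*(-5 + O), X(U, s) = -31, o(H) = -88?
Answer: -1518547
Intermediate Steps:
p(O) = -10 + 2*O
o(-50 - 1*34) + (-19930 + 709)*(X(95, -33) + p(60)) = -88 + (-19930 + 709)*(-31 + (-10 + 2*60)) = -88 - 19221*(-31 + (-10 + 120)) = -88 - 19221*(-31 + 110) = -88 - 19221*79 = -88 - 1518459 = -1518547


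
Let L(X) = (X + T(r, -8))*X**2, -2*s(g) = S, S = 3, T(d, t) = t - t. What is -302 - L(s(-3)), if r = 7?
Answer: -2389/8 ≈ -298.63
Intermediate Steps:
T(d, t) = 0
s(g) = -3/2 (s(g) = -1/2*3 = -3/2)
L(X) = X**3 (L(X) = (X + 0)*X**2 = X*X**2 = X**3)
-302 - L(s(-3)) = -302 - (-3/2)**3 = -302 - 1*(-27/8) = -302 + 27/8 = -2389/8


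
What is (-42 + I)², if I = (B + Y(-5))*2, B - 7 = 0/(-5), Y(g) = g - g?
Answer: 784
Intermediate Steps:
Y(g) = 0
B = 7 (B = 7 + 0/(-5) = 7 + 0*(-⅕) = 7 + 0 = 7)
I = 14 (I = (7 + 0)*2 = 7*2 = 14)
(-42 + I)² = (-42 + 14)² = (-28)² = 784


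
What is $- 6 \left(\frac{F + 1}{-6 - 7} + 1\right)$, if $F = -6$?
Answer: $- \frac{108}{13} \approx -8.3077$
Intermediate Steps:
$- 6 \left(\frac{F + 1}{-6 - 7} + 1\right) = - 6 \left(\frac{-6 + 1}{-6 - 7} + 1\right) = - 6 \left(- \frac{5}{-13} + 1\right) = - 6 \left(\left(-5\right) \left(- \frac{1}{13}\right) + 1\right) = - 6 \left(\frac{5}{13} + 1\right) = \left(-6\right) \frac{18}{13} = - \frac{108}{13}$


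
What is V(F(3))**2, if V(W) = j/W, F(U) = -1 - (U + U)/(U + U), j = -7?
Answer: 49/4 ≈ 12.250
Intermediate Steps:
F(U) = -2 (F(U) = -1 - 2*U/(2*U) = -1 - 2*U*1/(2*U) = -1 - 1*1 = -1 - 1 = -2)
V(W) = -7/W
V(F(3))**2 = (-7/(-2))**2 = (-7*(-1/2))**2 = (7/2)**2 = 49/4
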